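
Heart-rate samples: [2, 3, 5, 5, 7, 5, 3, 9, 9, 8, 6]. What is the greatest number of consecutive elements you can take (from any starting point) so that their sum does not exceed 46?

8

Extend to the right; shrink from the left whenever the sum exceeds 46:
[2] sum 2 len 1
[2, 3] sum 5 len 2
[2, 3, 5] sum 10 len 3
[2, 3, 5, 5] sum 15 len 4
[2, 3, 5, 5, 7] sum 22 len 5
[2, 3, 5, 5, 7, 5] sum 27 len 6
[2, 3, 5, 5, 7, 5, 3] sum 30 len 7
[2, 3, 5, 5, 7, 5, 3, 9] sum 39 len 8
[3, 5, 5, 7, 5, 3, 9, 9] sum 46 len 8
[5, 7, 5, 3, 9, 9, 8] sum 46 len 7
[5, 3, 9, 9, 8, 6] sum 40 len 6
Longest length seen: 8.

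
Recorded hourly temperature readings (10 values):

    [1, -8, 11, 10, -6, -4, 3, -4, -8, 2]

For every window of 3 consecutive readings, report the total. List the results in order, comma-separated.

(1, -8, 11) → sum 4
(-8, 11, 10) → sum 13
(11, 10, -6) → sum 15
(10, -6, -4) → sum 0
(-6, -4, 3) → sum -7
(-4, 3, -4) → sum -5
(3, -4, -8) → sum -9
(-4, -8, 2) → sum -10

4, 13, 15, 0, -7, -5, -9, -10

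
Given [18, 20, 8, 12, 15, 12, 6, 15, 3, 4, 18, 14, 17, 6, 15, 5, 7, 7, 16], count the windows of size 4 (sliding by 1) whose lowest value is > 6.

18 20 8 12 → min 8  > 6 ✓
20 8 12 15 → min 8  > 6 ✓
8 12 15 12 → min 8  > 6 ✓
12 15 12 6 → min 6
15 12 6 15 → min 6
12 6 15 3 → min 3
6 15 3 4 → min 3
15 3 4 18 → min 3
3 4 18 14 → min 3
4 18 14 17 → min 4
18 14 17 6 → min 6
14 17 6 15 → min 6
17 6 15 5 → min 5
6 15 5 7 → min 5
15 5 7 7 → min 5
5 7 7 16 → min 5
3 windows satisfy the condition.

3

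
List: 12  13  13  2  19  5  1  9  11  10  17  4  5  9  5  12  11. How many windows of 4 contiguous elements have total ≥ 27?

12 13 13 2 → sum 40  ≥ 27 ✓
13 13 2 19 → sum 47  ≥ 27 ✓
13 2 19 5 → sum 39  ≥ 27 ✓
2 19 5 1 → sum 27  ≥ 27 ✓
19 5 1 9 → sum 34  ≥ 27 ✓
5 1 9 11 → sum 26
1 9 11 10 → sum 31  ≥ 27 ✓
9 11 10 17 → sum 47  ≥ 27 ✓
11 10 17 4 → sum 42  ≥ 27 ✓
10 17 4 5 → sum 36  ≥ 27 ✓
17 4 5 9 → sum 35  ≥ 27 ✓
4 5 9 5 → sum 23
5 9 5 12 → sum 31  ≥ 27 ✓
9 5 12 11 → sum 37  ≥ 27 ✓
12 windows satisfy the condition.

12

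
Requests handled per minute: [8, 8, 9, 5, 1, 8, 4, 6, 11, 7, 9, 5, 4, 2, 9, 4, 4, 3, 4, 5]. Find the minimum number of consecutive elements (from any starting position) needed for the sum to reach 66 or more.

add 8: running sum 8 < 66
add 8: running sum 16 < 66
add 9: running sum 25 < 66
add 5: running sum 30 < 66
add 1: running sum 31 < 66
add 8: running sum 39 < 66
add 4: running sum 43 < 66
add 6: running sum 49 < 66
add 11: running sum 60 < 66
add 7: shortest ending here [8, 8, 9, 5, 1, 8, 4, 6, 11, 7] sum 67, len 10
add 9: shortest ending here [8, 9, 5, 1, 8, 4, 6, 11, 7, 9] sum 68, len 10
add 5: shortest ending here [8, 9, 5, 1, 8, 4, 6, 11, 7, 9, 5] sum 73, len 11
add 4: shortest ending here [9, 5, 1, 8, 4, 6, 11, 7, 9, 5, 4] sum 69, len 11
add 2: shortest ending here [9, 5, 1, 8, 4, 6, 11, 7, 9, 5, 4, 2] sum 71, len 12
add 9: shortest ending here [1, 8, 4, 6, 11, 7, 9, 5, 4, 2, 9] sum 66, len 11
add 4: shortest ending here [8, 4, 6, 11, 7, 9, 5, 4, 2, 9, 4] sum 69, len 11
add 4: shortest ending here [8, 4, 6, 11, 7, 9, 5, 4, 2, 9, 4, 4] sum 73, len 12
add 3: shortest ending here [4, 6, 11, 7, 9, 5, 4, 2, 9, 4, 4, 3] sum 68, len 12
add 4: shortest ending here [6, 11, 7, 9, 5, 4, 2, 9, 4, 4, 3, 4] sum 68, len 12
add 5: shortest ending here [11, 7, 9, 5, 4, 2, 9, 4, 4, 3, 4, 5] sum 67, len 12
Shortest qualifying length: 10.

10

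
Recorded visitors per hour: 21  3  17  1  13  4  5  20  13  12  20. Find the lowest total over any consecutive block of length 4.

[21, 3, 17, 1] → sum 42
[3, 17, 1, 13] → sum 34
[17, 1, 13, 4] → sum 35
[1, 13, 4, 5] → sum 23
[13, 4, 5, 20] → sum 42
[4, 5, 20, 13] → sum 42
[5, 20, 13, 12] → sum 50
[20, 13, 12, 20] → sum 65
Lowest of these is 23.

23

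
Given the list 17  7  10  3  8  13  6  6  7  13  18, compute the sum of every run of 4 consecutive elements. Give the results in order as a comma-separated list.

17 7 10 3 → sum 37
7 10 3 8 → sum 28
10 3 8 13 → sum 34
3 8 13 6 → sum 30
8 13 6 6 → sum 33
13 6 6 7 → sum 32
6 6 7 13 → sum 32
6 7 13 18 → sum 44

37, 28, 34, 30, 33, 32, 32, 44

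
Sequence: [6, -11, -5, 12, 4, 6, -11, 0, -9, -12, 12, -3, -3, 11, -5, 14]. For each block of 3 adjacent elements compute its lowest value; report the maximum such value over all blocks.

[6, -11, -5] → min -11
[-11, -5, 12] → min -11
[-5, 12, 4] → min -5
[12, 4, 6] → min 4
[4, 6, -11] → min -11
[6, -11, 0] → min -11
[-11, 0, -9] → min -11
[0, -9, -12] → min -12
[-9, -12, 12] → min -12
[-12, 12, -3] → min -12
[12, -3, -3] → min -3
[-3, -3, 11] → min -3
[-3, 11, -5] → min -5
[11, -5, 14] → min -5
Maximum of these is 4.

4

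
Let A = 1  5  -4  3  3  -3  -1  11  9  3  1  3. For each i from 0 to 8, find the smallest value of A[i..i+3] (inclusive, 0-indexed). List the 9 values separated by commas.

Sliding a size-4 window across the 12 values:
(1, 5, -4, 3) → min -4
(5, -4, 3, 3) → min -4
(-4, 3, 3, -3) → min -4
(3, 3, -3, -1) → min -3
(3, -3, -1, 11) → min -3
(-3, -1, 11, 9) → min -3
(-1, 11, 9, 3) → min -1
(11, 9, 3, 1) → min 1
(9, 3, 1, 3) → min 1

-4, -4, -4, -3, -3, -3, -1, 1, 1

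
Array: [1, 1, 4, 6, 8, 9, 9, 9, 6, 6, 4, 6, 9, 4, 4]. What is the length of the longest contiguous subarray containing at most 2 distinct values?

5

[1] 1 distinct, len 1
[1, 1] 1 distinct, len 2
[1, 1, 4] 2 distinct, len 3
[4, 6] 2 distinct, len 2
[6, 8] 2 distinct, len 2
[8, 9] 2 distinct, len 2
[8, 9, 9] 2 distinct, len 3
[8, 9, 9, 9] 2 distinct, len 4
[9, 9, 9, 6] 2 distinct, len 4
[9, 9, 9, 6, 6] 2 distinct, len 5
[6, 6, 4] 2 distinct, len 3
[6, 6, 4, 6] 2 distinct, len 4
[6, 9] 2 distinct, len 2
[9, 4] 2 distinct, len 2
[9, 4, 4] 2 distinct, len 3
Longest length with ≤2 distinct: 5.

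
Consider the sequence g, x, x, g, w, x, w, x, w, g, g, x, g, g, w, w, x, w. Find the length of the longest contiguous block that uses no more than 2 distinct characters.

[g] 1 distinct, len 1
[g, x] 2 distinct, len 2
[g, x, x] 2 distinct, len 3
[g, x, x, g] 2 distinct, len 4
[g, w] 2 distinct, len 2
[w, x] 2 distinct, len 2
[w, x, w] 2 distinct, len 3
[w, x, w, x] 2 distinct, len 4
[w, x, w, x, w] 2 distinct, len 5
[w, g] 2 distinct, len 2
[w, g, g] 2 distinct, len 3
[g, g, x] 2 distinct, len 3
[g, g, x, g] 2 distinct, len 4
[g, g, x, g, g] 2 distinct, len 5
[g, g, w] 2 distinct, len 3
[g, g, w, w] 2 distinct, len 4
[w, w, x] 2 distinct, len 3
[w, w, x, w] 2 distinct, len 4
Longest length with ≤2 distinct: 5.

5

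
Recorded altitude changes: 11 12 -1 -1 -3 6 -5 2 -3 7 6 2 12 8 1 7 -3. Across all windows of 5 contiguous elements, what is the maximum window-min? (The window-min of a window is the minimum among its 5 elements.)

(11, 12, -1, -1, -3) → min -3
(12, -1, -1, -3, 6) → min -3
(-1, -1, -3, 6, -5) → min -5
(-1, -3, 6, -5, 2) → min -5
(-3, 6, -5, 2, -3) → min -5
(6, -5, 2, -3, 7) → min -5
(-5, 2, -3, 7, 6) → min -5
(2, -3, 7, 6, 2) → min -3
(-3, 7, 6, 2, 12) → min -3
(7, 6, 2, 12, 8) → min 2
(6, 2, 12, 8, 1) → min 1
(2, 12, 8, 1, 7) → min 1
(12, 8, 1, 7, -3) → min -3
Maximum of these is 2.

2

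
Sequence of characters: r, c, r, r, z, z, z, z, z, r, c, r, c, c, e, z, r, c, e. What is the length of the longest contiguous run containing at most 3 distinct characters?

14

[r] 1 distinct, len 1
[r, c] 2 distinct, len 2
[r, c, r] 2 distinct, len 3
[r, c, r, r] 2 distinct, len 4
[r, c, r, r, z] 3 distinct, len 5
[r, c, r, r, z, z] 3 distinct, len 6
[r, c, r, r, z, z, z] 3 distinct, len 7
[r, c, r, r, z, z, z, z] 3 distinct, len 8
[r, c, r, r, z, z, z, z, z] 3 distinct, len 9
[r, c, r, r, z, z, z, z, z, r] 3 distinct, len 10
[r, c, r, r, z, z, z, z, z, r, c] 3 distinct, len 11
[r, c, r, r, z, z, z, z, z, r, c, r] 3 distinct, len 12
[r, c, r, r, z, z, z, z, z, r, c, r, c] 3 distinct, len 13
[r, c, r, r, z, z, z, z, z, r, c, r, c, c] 3 distinct, len 14
[r, c, r, c, c, e] 3 distinct, len 6
[c, c, e, z] 3 distinct, len 4
[e, z, r] 3 distinct, len 3
[z, r, c] 3 distinct, len 3
[r, c, e] 3 distinct, len 3
Longest length with ≤3 distinct: 14.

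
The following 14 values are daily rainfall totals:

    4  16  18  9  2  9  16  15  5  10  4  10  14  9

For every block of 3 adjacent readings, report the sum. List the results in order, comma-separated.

38, 43, 29, 20, 27, 40, 36, 30, 19, 24, 28, 33

[4, 16, 18] → sum 38
[16, 18, 9] → sum 43
[18, 9, 2] → sum 29
[9, 2, 9] → sum 20
[2, 9, 16] → sum 27
[9, 16, 15] → sum 40
[16, 15, 5] → sum 36
[15, 5, 10] → sum 30
[5, 10, 4] → sum 19
[10, 4, 10] → sum 24
[4, 10, 14] → sum 28
[10, 14, 9] → sum 33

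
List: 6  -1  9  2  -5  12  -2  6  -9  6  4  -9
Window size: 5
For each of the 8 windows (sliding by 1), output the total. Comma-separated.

11, 17, 16, 13, 2, 13, 5, -2

(6, -1, 9, 2, -5) → sum 11
(-1, 9, 2, -5, 12) → sum 17
(9, 2, -5, 12, -2) → sum 16
(2, -5, 12, -2, 6) → sum 13
(-5, 12, -2, 6, -9) → sum 2
(12, -2, 6, -9, 6) → sum 13
(-2, 6, -9, 6, 4) → sum 5
(6, -9, 6, 4, -9) → sum -2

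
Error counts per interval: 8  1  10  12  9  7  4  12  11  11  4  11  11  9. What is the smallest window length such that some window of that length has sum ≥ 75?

add 8: running sum 8 < 75
add 1: running sum 9 < 75
add 10: running sum 19 < 75
add 12: running sum 31 < 75
add 9: running sum 40 < 75
add 7: running sum 47 < 75
add 4: running sum 51 < 75
add 12: running sum 63 < 75
add 11: running sum 74 < 75
end 9: [10, 12, 9, 7, 4, 12, 11, 11] sum 76, len 8
end 10: [10, 12, 9, 7, 4, 12, 11, 11, 4] sum 80, len 9
end 11: [12, 9, 7, 4, 12, 11, 11, 4, 11] sum 81, len 9
end 12: [9, 7, 4, 12, 11, 11, 4, 11, 11] sum 80, len 9
end 13: [7, 4, 12, 11, 11, 4, 11, 11, 9] sum 80, len 9
Shortest qualifying length: 8.

8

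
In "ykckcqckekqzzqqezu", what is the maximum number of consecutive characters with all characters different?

add y: [y] len 1
add k: [y, k] len 2
add c: [y, k, c] len 3
add k (repeat k, move left end past it): [c, k] len 2
add c (repeat c, move left end past it): [k, c] len 2
add q: [k, c, q] len 3
add c (repeat c, move left end past it): [q, c] len 2
add k: [q, c, k] len 3
add e: [q, c, k, e] len 4
add k (repeat k, move left end past it): [e, k] len 2
add q: [e, k, q] len 3
add z: [e, k, q, z] len 4
add z (repeat z, move left end past it): [z] len 1
add q: [z, q] len 2
add q (repeat q, move left end past it): [q] len 1
add e: [q, e] len 2
add z: [q, e, z] len 3
add u: [q, e, z, u] len 4
Longest all-distinct length: 4.

4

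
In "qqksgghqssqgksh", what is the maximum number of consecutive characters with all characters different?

[q] len 1
[q] len 1
[q, k] len 2
[q, k, s] len 3
[q, k, s, g] len 4
[g] len 1
[g, h] len 2
[g, h, q] len 3
[g, h, q, s] len 4
[s] len 1
[s, q] len 2
[s, q, g] len 3
[s, q, g, k] len 4
[q, g, k, s] len 4
[q, g, k, s, h] len 5
Longest all-distinct length: 5.

5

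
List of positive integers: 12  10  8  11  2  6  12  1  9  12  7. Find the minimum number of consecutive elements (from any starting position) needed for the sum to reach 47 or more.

add 12: running sum 12 < 47
add 10: running sum 22 < 47
add 8: running sum 30 < 47
add 11: running sum 41 < 47
add 2: running sum 43 < 47
add 6: shortest ending here [12, 10, 8, 11, 2, 6] sum 49, len 6
add 12: shortest ending here [10, 8, 11, 2, 6, 12] sum 49, len 6
add 1: shortest ending here [10, 8, 11, 2, 6, 12, 1] sum 50, len 7
add 9: shortest ending here [8, 11, 2, 6, 12, 1, 9] sum 49, len 7
add 12: shortest ending here [11, 2, 6, 12, 1, 9, 12] sum 53, len 7
add 7: shortest ending here [6, 12, 1, 9, 12, 7] sum 47, len 6
Shortest qualifying length: 6.

6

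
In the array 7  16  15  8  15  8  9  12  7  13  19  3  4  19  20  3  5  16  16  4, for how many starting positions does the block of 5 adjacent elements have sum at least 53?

[7, 16, 15, 8, 15] → sum 61  ≥ 53 ✓
[16, 15, 8, 15, 8] → sum 62  ≥ 53 ✓
[15, 8, 15, 8, 9] → sum 55  ≥ 53 ✓
[8, 15, 8, 9, 12] → sum 52
[15, 8, 9, 12, 7] → sum 51
[8, 9, 12, 7, 13] → sum 49
[9, 12, 7, 13, 19] → sum 60  ≥ 53 ✓
[12, 7, 13, 19, 3] → sum 54  ≥ 53 ✓
[7, 13, 19, 3, 4] → sum 46
[13, 19, 3, 4, 19] → sum 58  ≥ 53 ✓
[19, 3, 4, 19, 20] → sum 65  ≥ 53 ✓
[3, 4, 19, 20, 3] → sum 49
[4, 19, 20, 3, 5] → sum 51
[19, 20, 3, 5, 16] → sum 63  ≥ 53 ✓
[20, 3, 5, 16, 16] → sum 60  ≥ 53 ✓
[3, 5, 16, 16, 4] → sum 44
9 windows satisfy the condition.

9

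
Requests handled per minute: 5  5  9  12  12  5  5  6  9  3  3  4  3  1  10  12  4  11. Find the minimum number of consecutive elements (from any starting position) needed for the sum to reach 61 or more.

8

Extend right; whenever the sum reaches 61, record the length and shrink from the left:
add 5: running sum 5 < 61
add 5: running sum 10 < 61
add 9: running sum 19 < 61
add 12: running sum 31 < 61
add 12: running sum 43 < 61
add 5: running sum 48 < 61
add 5: running sum 53 < 61
add 6: running sum 59 < 61
add 9: shortest ending here [5, 9, 12, 12, 5, 5, 6, 9] sum 63, len 8
add 3: shortest ending here [9, 12, 12, 5, 5, 6, 9, 3] sum 61, len 8
add 3: shortest ending here [9, 12, 12, 5, 5, 6, 9, 3, 3] sum 64, len 9
add 4: shortest ending here [9, 12, 12, 5, 5, 6, 9, 3, 3, 4] sum 68, len 10
add 3: shortest ending here [12, 12, 5, 5, 6, 9, 3, 3, 4, 3] sum 62, len 10
add 1: shortest ending here [12, 12, 5, 5, 6, 9, 3, 3, 4, 3, 1] sum 63, len 11
add 10: shortest ending here [12, 5, 5, 6, 9, 3, 3, 4, 3, 1, 10] sum 61, len 11
add 12: shortest ending here [5, 5, 6, 9, 3, 3, 4, 3, 1, 10, 12] sum 61, len 11
add 4: shortest ending here [5, 5, 6, 9, 3, 3, 4, 3, 1, 10, 12, 4] sum 65, len 12
add 11: shortest ending here [6, 9, 3, 3, 4, 3, 1, 10, 12, 4, 11] sum 66, len 11
Shortest qualifying length: 8.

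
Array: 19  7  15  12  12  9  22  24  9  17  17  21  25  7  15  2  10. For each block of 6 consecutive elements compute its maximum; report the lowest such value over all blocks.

19

(19, 7, 15, 12, 12, 9) → max 19
(7, 15, 12, 12, 9, 22) → max 22
(15, 12, 12, 9, 22, 24) → max 24
(12, 12, 9, 22, 24, 9) → max 24
(12, 9, 22, 24, 9, 17) → max 24
(9, 22, 24, 9, 17, 17) → max 24
(22, 24, 9, 17, 17, 21) → max 24
(24, 9, 17, 17, 21, 25) → max 25
(9, 17, 17, 21, 25, 7) → max 25
(17, 17, 21, 25, 7, 15) → max 25
(17, 21, 25, 7, 15, 2) → max 25
(21, 25, 7, 15, 2, 10) → max 25
Lowest of these is 19.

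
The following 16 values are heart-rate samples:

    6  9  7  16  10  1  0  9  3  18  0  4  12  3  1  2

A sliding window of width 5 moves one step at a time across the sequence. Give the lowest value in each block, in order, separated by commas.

Sliding a size-5 window across the 16 values:
(6, 9, 7, 16, 10) → min 6
(9, 7, 16, 10, 1) → min 1
(7, 16, 10, 1, 0) → min 0
(16, 10, 1, 0, 9) → min 0
(10, 1, 0, 9, 3) → min 0
(1, 0, 9, 3, 18) → min 0
(0, 9, 3, 18, 0) → min 0
(9, 3, 18, 0, 4) → min 0
(3, 18, 0, 4, 12) → min 0
(18, 0, 4, 12, 3) → min 0
(0, 4, 12, 3, 1) → min 0
(4, 12, 3, 1, 2) → min 1

6, 1, 0, 0, 0, 0, 0, 0, 0, 0, 0, 1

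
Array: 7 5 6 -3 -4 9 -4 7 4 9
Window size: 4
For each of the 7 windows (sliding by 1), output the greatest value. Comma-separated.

7 5 6 -3 → max 7
5 6 -3 -4 → max 6
6 -3 -4 9 → max 9
-3 -4 9 -4 → max 9
-4 9 -4 7 → max 9
9 -4 7 4 → max 9
-4 7 4 9 → max 9

7, 6, 9, 9, 9, 9, 9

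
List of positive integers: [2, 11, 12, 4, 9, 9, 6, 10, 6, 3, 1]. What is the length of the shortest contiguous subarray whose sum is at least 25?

3

Extend right; whenever the sum reaches 25, record the length and shrink from the left:
add 2: running sum 2 < 25
add 11: running sum 13 < 25
end 2: [2, 11, 12] sum 25, len 3
end 3: [11, 12, 4] sum 27, len 3
end 4: [12, 4, 9] sum 25, len 3
end 5: [12, 4, 9, 9] sum 34, len 4
end 6: [4, 9, 9, 6] sum 28, len 4
end 7: [9, 6, 10] sum 25, len 3
end 8: [9, 6, 10, 6] sum 31, len 4
end 9: [6, 10, 6, 3] sum 25, len 4
end 10: [6, 10, 6, 3, 1] sum 26, len 5
Shortest qualifying length: 3.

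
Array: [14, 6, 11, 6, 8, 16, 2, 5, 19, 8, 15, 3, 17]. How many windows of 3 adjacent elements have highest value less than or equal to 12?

14 6 11 → max 14
6 11 6 → max 11  ≤ 12 ✓
11 6 8 → max 11  ≤ 12 ✓
6 8 16 → max 16
8 16 2 → max 16
16 2 5 → max 16
2 5 19 → max 19
5 19 8 → max 19
19 8 15 → max 19
8 15 3 → max 15
15 3 17 → max 17
2 windows satisfy the condition.

2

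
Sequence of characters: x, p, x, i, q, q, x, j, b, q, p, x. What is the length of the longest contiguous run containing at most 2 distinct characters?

3

[x] 1 distinct, len 1
[x, p] 2 distinct, len 2
[x, p, x] 2 distinct, len 3
[x, i] 2 distinct, len 2
[i, q] 2 distinct, len 2
[i, q, q] 2 distinct, len 3
[q, q, x] 2 distinct, len 3
[x, j] 2 distinct, len 2
[j, b] 2 distinct, len 2
[b, q] 2 distinct, len 2
[q, p] 2 distinct, len 2
[p, x] 2 distinct, len 2
Longest length with ≤2 distinct: 3.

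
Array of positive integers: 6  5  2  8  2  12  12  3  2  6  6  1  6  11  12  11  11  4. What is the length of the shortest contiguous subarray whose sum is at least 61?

8

add 6: running sum 6 < 61
add 5: running sum 11 < 61
add 2: running sum 13 < 61
add 8: running sum 21 < 61
add 2: running sum 23 < 61
add 12: running sum 35 < 61
add 12: running sum 47 < 61
add 3: running sum 50 < 61
add 2: running sum 52 < 61
add 6: running sum 58 < 61
add 6: shortest ending here [6, 5, 2, 8, 2, 12, 12, 3, 2, 6, 6] sum 64, len 11
add 1: shortest ending here [6, 5, 2, 8, 2, 12, 12, 3, 2, 6, 6, 1] sum 65, len 12
add 6: shortest ending here [5, 2, 8, 2, 12, 12, 3, 2, 6, 6, 1, 6] sum 65, len 12
add 11: shortest ending here [2, 12, 12, 3, 2, 6, 6, 1, 6, 11] sum 61, len 10
add 12: shortest ending here [12, 12, 3, 2, 6, 6, 1, 6, 11, 12] sum 71, len 10
add 11: shortest ending here [12, 3, 2, 6, 6, 1, 6, 11, 12, 11] sum 70, len 10
add 11: shortest ending here [6, 6, 1, 6, 11, 12, 11, 11] sum 64, len 8
add 4: shortest ending here [6, 1, 6, 11, 12, 11, 11, 4] sum 62, len 8
Shortest qualifying length: 8.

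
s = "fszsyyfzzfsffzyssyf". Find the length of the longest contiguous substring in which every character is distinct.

add f: [f] len 1
add s: [f, s] len 2
add z: [f, s, z] len 3
add s (repeat s, move left end past it): [z, s] len 2
add y: [z, s, y] len 3
add y (repeat y, move left end past it): [y] len 1
add f: [y, f] len 2
add z: [y, f, z] len 3
add z (repeat z, move left end past it): [z] len 1
add f: [z, f] len 2
add s: [z, f, s] len 3
add f (repeat f, move left end past it): [s, f] len 2
add f (repeat f, move left end past it): [f] len 1
add z: [f, z] len 2
add y: [f, z, y] len 3
add s: [f, z, y, s] len 4
add s (repeat s, move left end past it): [s] len 1
add y: [s, y] len 2
add f: [s, y, f] len 3
Longest all-distinct length: 4.

4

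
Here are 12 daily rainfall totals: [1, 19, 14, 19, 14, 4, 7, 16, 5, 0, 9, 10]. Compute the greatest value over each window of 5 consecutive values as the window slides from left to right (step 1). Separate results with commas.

19, 19, 19, 19, 16, 16, 16, 16

[1, 19, 14, 19, 14] → max 19
[19, 14, 19, 14, 4] → max 19
[14, 19, 14, 4, 7] → max 19
[19, 14, 4, 7, 16] → max 19
[14, 4, 7, 16, 5] → max 16
[4, 7, 16, 5, 0] → max 16
[7, 16, 5, 0, 9] → max 16
[16, 5, 0, 9, 10] → max 16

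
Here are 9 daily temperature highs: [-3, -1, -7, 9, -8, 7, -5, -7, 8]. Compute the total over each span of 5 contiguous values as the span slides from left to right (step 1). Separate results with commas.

-10, 0, -4, -4, -5

-3 -1 -7 9 -8 → sum -10
-1 -7 9 -8 7 → sum 0
-7 9 -8 7 -5 → sum -4
9 -8 7 -5 -7 → sum -4
-8 7 -5 -7 8 → sum -5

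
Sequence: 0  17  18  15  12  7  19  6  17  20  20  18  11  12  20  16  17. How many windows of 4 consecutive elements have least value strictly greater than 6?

9

[0, 17, 18, 15] → min 0
[17, 18, 15, 12] → min 12  > 6 ✓
[18, 15, 12, 7] → min 7  > 6 ✓
[15, 12, 7, 19] → min 7  > 6 ✓
[12, 7, 19, 6] → min 6
[7, 19, 6, 17] → min 6
[19, 6, 17, 20] → min 6
[6, 17, 20, 20] → min 6
[17, 20, 20, 18] → min 17  > 6 ✓
[20, 20, 18, 11] → min 11  > 6 ✓
[20, 18, 11, 12] → min 11  > 6 ✓
[18, 11, 12, 20] → min 11  > 6 ✓
[11, 12, 20, 16] → min 11  > 6 ✓
[12, 20, 16, 17] → min 12  > 6 ✓
9 windows satisfy the condition.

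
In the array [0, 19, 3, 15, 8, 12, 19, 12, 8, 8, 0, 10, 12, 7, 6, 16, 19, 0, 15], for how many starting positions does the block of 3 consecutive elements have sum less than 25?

(0, 19, 3) → sum 22  < 25 ✓
(19, 3, 15) → sum 37
(3, 15, 8) → sum 26
(15, 8, 12) → sum 35
(8, 12, 19) → sum 39
(12, 19, 12) → sum 43
(19, 12, 8) → sum 39
(12, 8, 8) → sum 28
(8, 8, 0) → sum 16  < 25 ✓
(8, 0, 10) → sum 18  < 25 ✓
(0, 10, 12) → sum 22  < 25 ✓
(10, 12, 7) → sum 29
(12, 7, 6) → sum 25
(7, 6, 16) → sum 29
(6, 16, 19) → sum 41
(16, 19, 0) → sum 35
(19, 0, 15) → sum 34
4 windows satisfy the condition.

4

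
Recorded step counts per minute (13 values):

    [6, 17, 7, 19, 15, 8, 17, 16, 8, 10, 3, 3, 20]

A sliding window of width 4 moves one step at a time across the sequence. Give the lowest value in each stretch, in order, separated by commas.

[6, 17, 7, 19] → min 6
[17, 7, 19, 15] → min 7
[7, 19, 15, 8] → min 7
[19, 15, 8, 17] → min 8
[15, 8, 17, 16] → min 8
[8, 17, 16, 8] → min 8
[17, 16, 8, 10] → min 8
[16, 8, 10, 3] → min 3
[8, 10, 3, 3] → min 3
[10, 3, 3, 20] → min 3

6, 7, 7, 8, 8, 8, 8, 3, 3, 3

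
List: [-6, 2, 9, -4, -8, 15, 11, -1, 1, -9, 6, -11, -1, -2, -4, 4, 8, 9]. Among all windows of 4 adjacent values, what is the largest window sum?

(-6, 2, 9, -4) → sum 1
(2, 9, -4, -8) → sum -1
(9, -4, -8, 15) → sum 12
(-4, -8, 15, 11) → sum 14
(-8, 15, 11, -1) → sum 17
(15, 11, -1, 1) → sum 26
(11, -1, 1, -9) → sum 2
(-1, 1, -9, 6) → sum -3
(1, -9, 6, -11) → sum -13
(-9, 6, -11, -1) → sum -15
(6, -11, -1, -2) → sum -8
(-11, -1, -2, -4) → sum -18
(-1, -2, -4, 4) → sum -3
(-2, -4, 4, 8) → sum 6
(-4, 4, 8, 9) → sum 17
Largest of these is 26.

26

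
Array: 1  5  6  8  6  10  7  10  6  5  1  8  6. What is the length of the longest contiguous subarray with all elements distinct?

6

add 1: [1] len 1
add 5: [1, 5] len 2
add 6: [1, 5, 6] len 3
add 8: [1, 5, 6, 8] len 4
add 6 (repeat 6, move left end past it): [8, 6] len 2
add 10: [8, 6, 10] len 3
add 7: [8, 6, 10, 7] len 4
add 10 (repeat 10, move left end past it): [7, 10] len 2
add 6: [7, 10, 6] len 3
add 5: [7, 10, 6, 5] len 4
add 1: [7, 10, 6, 5, 1] len 5
add 8: [7, 10, 6, 5, 1, 8] len 6
add 6 (repeat 6, move left end past it): [5, 1, 8, 6] len 4
Longest all-distinct length: 6.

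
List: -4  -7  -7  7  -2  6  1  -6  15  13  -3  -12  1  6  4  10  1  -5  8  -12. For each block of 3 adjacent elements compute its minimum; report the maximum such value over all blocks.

4

[-4, -7, -7] → min -7
[-7, -7, 7] → min -7
[-7, 7, -2] → min -7
[7, -2, 6] → min -2
[-2, 6, 1] → min -2
[6, 1, -6] → min -6
[1, -6, 15] → min -6
[-6, 15, 13] → min -6
[15, 13, -3] → min -3
[13, -3, -12] → min -12
[-3, -12, 1] → min -12
[-12, 1, 6] → min -12
[1, 6, 4] → min 1
[6, 4, 10] → min 4
[4, 10, 1] → min 1
[10, 1, -5] → min -5
[1, -5, 8] → min -5
[-5, 8, -12] → min -12
Maximum of these is 4.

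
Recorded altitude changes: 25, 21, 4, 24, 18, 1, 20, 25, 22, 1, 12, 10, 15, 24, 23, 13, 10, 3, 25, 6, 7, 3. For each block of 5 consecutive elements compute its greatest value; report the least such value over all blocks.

22

25 21 4 24 18 → max 25
21 4 24 18 1 → max 24
4 24 18 1 20 → max 24
24 18 1 20 25 → max 25
18 1 20 25 22 → max 25
1 20 25 22 1 → max 25
20 25 22 1 12 → max 25
25 22 1 12 10 → max 25
22 1 12 10 15 → max 22
1 12 10 15 24 → max 24
12 10 15 24 23 → max 24
10 15 24 23 13 → max 24
15 24 23 13 10 → max 24
24 23 13 10 3 → max 24
23 13 10 3 25 → max 25
13 10 3 25 6 → max 25
10 3 25 6 7 → max 25
3 25 6 7 3 → max 25
Least of these is 22.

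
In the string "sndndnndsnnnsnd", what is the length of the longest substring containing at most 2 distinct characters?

7

[s] 1 distinct, len 1
[s, n] 2 distinct, len 2
[n, d] 2 distinct, len 2
[n, d, n] 2 distinct, len 3
[n, d, n, d] 2 distinct, len 4
[n, d, n, d, n] 2 distinct, len 5
[n, d, n, d, n, n] 2 distinct, len 6
[n, d, n, d, n, n, d] 2 distinct, len 7
[d, s] 2 distinct, len 2
[s, n] 2 distinct, len 2
[s, n, n] 2 distinct, len 3
[s, n, n, n] 2 distinct, len 4
[s, n, n, n, s] 2 distinct, len 5
[s, n, n, n, s, n] 2 distinct, len 6
[n, d] 2 distinct, len 2
Longest length with ≤2 distinct: 7.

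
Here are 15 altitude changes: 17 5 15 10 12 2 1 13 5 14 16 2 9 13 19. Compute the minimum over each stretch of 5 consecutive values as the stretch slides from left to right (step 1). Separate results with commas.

5, 2, 1, 1, 1, 1, 1, 2, 2, 2, 2

[17, 5, 15, 10, 12] → min 5
[5, 15, 10, 12, 2] → min 2
[15, 10, 12, 2, 1] → min 1
[10, 12, 2, 1, 13] → min 1
[12, 2, 1, 13, 5] → min 1
[2, 1, 13, 5, 14] → min 1
[1, 13, 5, 14, 16] → min 1
[13, 5, 14, 16, 2] → min 2
[5, 14, 16, 2, 9] → min 2
[14, 16, 2, 9, 13] → min 2
[16, 2, 9, 13, 19] → min 2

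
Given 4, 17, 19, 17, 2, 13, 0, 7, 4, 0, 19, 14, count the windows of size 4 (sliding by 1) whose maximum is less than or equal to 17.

4 17 19 17 → max 19
17 19 17 2 → max 19
19 17 2 13 → max 19
17 2 13 0 → max 17  ≤ 17 ✓
2 13 0 7 → max 13  ≤ 17 ✓
13 0 7 4 → max 13  ≤ 17 ✓
0 7 4 0 → max 7  ≤ 17 ✓
7 4 0 19 → max 19
4 0 19 14 → max 19
4 windows satisfy the condition.

4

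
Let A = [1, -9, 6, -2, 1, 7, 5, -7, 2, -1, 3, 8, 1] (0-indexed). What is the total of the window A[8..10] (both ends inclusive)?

Elements at indices 8..10: 2, -1, 3
sum(2, -1, 3) = 4

4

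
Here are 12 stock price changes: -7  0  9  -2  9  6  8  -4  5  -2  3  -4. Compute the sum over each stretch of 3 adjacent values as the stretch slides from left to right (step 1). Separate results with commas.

[-7, 0, 9] → sum 2
[0, 9, -2] → sum 7
[9, -2, 9] → sum 16
[-2, 9, 6] → sum 13
[9, 6, 8] → sum 23
[6, 8, -4] → sum 10
[8, -4, 5] → sum 9
[-4, 5, -2] → sum -1
[5, -2, 3] → sum 6
[-2, 3, -4] → sum -3

2, 7, 16, 13, 23, 10, 9, -1, 6, -3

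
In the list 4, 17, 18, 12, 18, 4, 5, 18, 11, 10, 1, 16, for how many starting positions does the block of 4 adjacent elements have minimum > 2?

7

(4, 17, 18, 12) → min 4  > 2 ✓
(17, 18, 12, 18) → min 12  > 2 ✓
(18, 12, 18, 4) → min 4  > 2 ✓
(12, 18, 4, 5) → min 4  > 2 ✓
(18, 4, 5, 18) → min 4  > 2 ✓
(4, 5, 18, 11) → min 4  > 2 ✓
(5, 18, 11, 10) → min 5  > 2 ✓
(18, 11, 10, 1) → min 1
(11, 10, 1, 16) → min 1
7 windows satisfy the condition.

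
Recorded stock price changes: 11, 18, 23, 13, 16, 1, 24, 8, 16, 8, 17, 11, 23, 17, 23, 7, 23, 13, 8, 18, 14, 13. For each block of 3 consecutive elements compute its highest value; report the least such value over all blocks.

16

Each size-3 window and its max:
[11, 18, 23] → max 23
[18, 23, 13] → max 23
[23, 13, 16] → max 23
[13, 16, 1] → max 16
[16, 1, 24] → max 24
[1, 24, 8] → max 24
[24, 8, 16] → max 24
[8, 16, 8] → max 16
[16, 8, 17] → max 17
[8, 17, 11] → max 17
[17, 11, 23] → max 23
[11, 23, 17] → max 23
[23, 17, 23] → max 23
[17, 23, 7] → max 23
[23, 7, 23] → max 23
[7, 23, 13] → max 23
[23, 13, 8] → max 23
[13, 8, 18] → max 18
[8, 18, 14] → max 18
[18, 14, 13] → max 18
Least of these is 16.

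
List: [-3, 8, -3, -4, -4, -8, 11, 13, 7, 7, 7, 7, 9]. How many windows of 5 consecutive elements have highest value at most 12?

-3 8 -3 -4 -4 → max 8  ≤ 12 ✓
8 -3 -4 -4 -8 → max 8  ≤ 12 ✓
-3 -4 -4 -8 11 → max 11  ≤ 12 ✓
-4 -4 -8 11 13 → max 13
-4 -8 11 13 7 → max 13
-8 11 13 7 7 → max 13
11 13 7 7 7 → max 13
13 7 7 7 7 → max 13
7 7 7 7 9 → max 9  ≤ 12 ✓
4 windows satisfy the condition.

4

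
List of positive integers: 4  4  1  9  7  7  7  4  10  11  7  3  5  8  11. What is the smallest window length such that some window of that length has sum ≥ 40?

add 4: running sum 4 < 40
add 4: running sum 8 < 40
add 1: running sum 9 < 40
add 9: running sum 18 < 40
add 7: running sum 25 < 40
add 7: running sum 32 < 40
add 7: running sum 39 < 40
end 7: [4, 4, 1, 9, 7, 7, 7, 4] sum 43, len 8
end 8: [9, 7, 7, 7, 4, 10] sum 44, len 6
end 9: [7, 7, 7, 4, 10, 11] sum 46, len 6
end 10: [7, 7, 4, 10, 11, 7] sum 46, len 6
end 11: [7, 4, 10, 11, 7, 3] sum 42, len 6
end 12: [4, 10, 11, 7, 3, 5] sum 40, len 6
end 13: [10, 11, 7, 3, 5, 8] sum 44, len 6
end 14: [11, 7, 3, 5, 8, 11] sum 45, len 6
Shortest qualifying length: 6.

6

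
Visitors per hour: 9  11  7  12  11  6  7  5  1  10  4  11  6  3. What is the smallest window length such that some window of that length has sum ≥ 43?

5

add 9: running sum 9 < 43
add 11: running sum 20 < 43
add 7: running sum 27 < 43
add 12: running sum 39 < 43
add 11: shortest ending here [9, 11, 7, 12, 11] sum 50, len 5
add 6: shortest ending here [11, 7, 12, 11, 6] sum 47, len 5
add 7: shortest ending here [7, 12, 11, 6, 7] sum 43, len 5
add 5: shortest ending here [7, 12, 11, 6, 7, 5] sum 48, len 6
add 1: shortest ending here [7, 12, 11, 6, 7, 5, 1] sum 49, len 7
add 10: shortest ending here [12, 11, 6, 7, 5, 1, 10] sum 52, len 7
add 4: shortest ending here [11, 6, 7, 5, 1, 10, 4] sum 44, len 7
add 11: shortest ending here [6, 7, 5, 1, 10, 4, 11] sum 44, len 7
add 6: shortest ending here [7, 5, 1, 10, 4, 11, 6] sum 44, len 7
add 3: shortest ending here [7, 5, 1, 10, 4, 11, 6, 3] sum 47, len 8
Shortest qualifying length: 5.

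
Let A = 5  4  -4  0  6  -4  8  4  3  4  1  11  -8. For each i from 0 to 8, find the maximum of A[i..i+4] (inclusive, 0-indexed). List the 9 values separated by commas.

6, 6, 8, 8, 8, 8, 8, 11, 11

[5, 4, -4, 0, 6] → max 6
[4, -4, 0, 6, -4] → max 6
[-4, 0, 6, -4, 8] → max 8
[0, 6, -4, 8, 4] → max 8
[6, -4, 8, 4, 3] → max 8
[-4, 8, 4, 3, 4] → max 8
[8, 4, 3, 4, 1] → max 8
[4, 3, 4, 1, 11] → max 11
[3, 4, 1, 11, -8] → max 11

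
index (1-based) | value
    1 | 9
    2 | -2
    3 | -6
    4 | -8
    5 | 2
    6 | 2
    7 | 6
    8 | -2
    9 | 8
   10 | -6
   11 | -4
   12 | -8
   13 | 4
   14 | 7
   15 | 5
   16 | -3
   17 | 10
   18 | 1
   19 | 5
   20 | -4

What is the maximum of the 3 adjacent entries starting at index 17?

10

Elements at indices 17..19: 10, 1, 5
max(10, 1, 5) = 10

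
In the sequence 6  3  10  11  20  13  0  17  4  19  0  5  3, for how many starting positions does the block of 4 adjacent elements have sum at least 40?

6

[6, 3, 10, 11] → sum 30
[3, 10, 11, 20] → sum 44  ≥ 40 ✓
[10, 11, 20, 13] → sum 54  ≥ 40 ✓
[11, 20, 13, 0] → sum 44  ≥ 40 ✓
[20, 13, 0, 17] → sum 50  ≥ 40 ✓
[13, 0, 17, 4] → sum 34
[0, 17, 4, 19] → sum 40  ≥ 40 ✓
[17, 4, 19, 0] → sum 40  ≥ 40 ✓
[4, 19, 0, 5] → sum 28
[19, 0, 5, 3] → sum 27
6 windows satisfy the condition.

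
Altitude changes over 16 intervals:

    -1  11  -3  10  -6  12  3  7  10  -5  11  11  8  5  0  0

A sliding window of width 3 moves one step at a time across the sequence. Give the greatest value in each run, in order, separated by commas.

11, 11, 10, 12, 12, 12, 10, 10, 11, 11, 11, 11, 8, 5

Sliding a size-3 window across the 16 values:
(-1, 11, -3) → max 11
(11, -3, 10) → max 11
(-3, 10, -6) → max 10
(10, -6, 12) → max 12
(-6, 12, 3) → max 12
(12, 3, 7) → max 12
(3, 7, 10) → max 10
(7, 10, -5) → max 10
(10, -5, 11) → max 11
(-5, 11, 11) → max 11
(11, 11, 8) → max 11
(11, 8, 5) → max 11
(8, 5, 0) → max 8
(5, 0, 0) → max 5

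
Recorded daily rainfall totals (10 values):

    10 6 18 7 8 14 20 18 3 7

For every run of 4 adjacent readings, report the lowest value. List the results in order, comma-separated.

6, 6, 7, 7, 8, 3, 3

Sliding a size-4 window across the 10 values:
[10, 6, 18, 7] → min 6
[6, 18, 7, 8] → min 6
[18, 7, 8, 14] → min 7
[7, 8, 14, 20] → min 7
[8, 14, 20, 18] → min 8
[14, 20, 18, 3] → min 3
[20, 18, 3, 7] → min 3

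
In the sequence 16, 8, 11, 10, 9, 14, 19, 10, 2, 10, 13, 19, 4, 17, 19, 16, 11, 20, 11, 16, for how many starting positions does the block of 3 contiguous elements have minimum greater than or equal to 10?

16 8 11 → min 8
8 11 10 → min 8
11 10 9 → min 9
10 9 14 → min 9
9 14 19 → min 9
14 19 10 → min 10  ≥ 10 ✓
19 10 2 → min 2
10 2 10 → min 2
2 10 13 → min 2
10 13 19 → min 10  ≥ 10 ✓
13 19 4 → min 4
19 4 17 → min 4
4 17 19 → min 4
17 19 16 → min 16  ≥ 10 ✓
19 16 11 → min 11  ≥ 10 ✓
16 11 20 → min 11  ≥ 10 ✓
11 20 11 → min 11  ≥ 10 ✓
20 11 16 → min 11  ≥ 10 ✓
7 windows satisfy the condition.

7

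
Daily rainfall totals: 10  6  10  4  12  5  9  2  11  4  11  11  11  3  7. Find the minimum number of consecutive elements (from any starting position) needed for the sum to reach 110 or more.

Extend right; whenever the sum reaches 110, record the length and shrink from the left:
add 10: running sum 10 < 110
add 6: running sum 16 < 110
add 10: running sum 26 < 110
add 4: running sum 30 < 110
add 12: running sum 42 < 110
add 5: running sum 47 < 110
add 9: running sum 56 < 110
add 2: running sum 58 < 110
add 11: running sum 69 < 110
add 4: running sum 73 < 110
add 11: running sum 84 < 110
add 11: running sum 95 < 110
add 11: running sum 106 < 110
add 3: running sum 109 < 110
end 14: [10, 6, 10, 4, 12, 5, 9, 2, 11, 4, 11, 11, 11, 3, 7] sum 116, len 15
Shortest qualifying length: 15.

15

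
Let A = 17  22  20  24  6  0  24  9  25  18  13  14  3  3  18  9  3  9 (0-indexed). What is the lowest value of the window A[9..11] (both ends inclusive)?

13

Elements at indices 9..11: 18, 13, 14
min(18, 13, 14) = 13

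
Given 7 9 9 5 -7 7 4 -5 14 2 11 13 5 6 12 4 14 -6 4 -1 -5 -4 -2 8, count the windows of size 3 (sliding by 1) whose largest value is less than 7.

4

[7, 9, 9] → max 9
[9, 9, 5] → max 9
[9, 5, -7] → max 9
[5, -7, 7] → max 7
[-7, 7, 4] → max 7
[7, 4, -5] → max 7
[4, -5, 14] → max 14
[-5, 14, 2] → max 14
[14, 2, 11] → max 14
[2, 11, 13] → max 13
[11, 13, 5] → max 13
[13, 5, 6] → max 13
[5, 6, 12] → max 12
[6, 12, 4] → max 12
[12, 4, 14] → max 14
[4, 14, -6] → max 14
[14, -6, 4] → max 14
[-6, 4, -1] → max 4  < 7 ✓
[4, -1, -5] → max 4  < 7 ✓
[-1, -5, -4] → max -1  < 7 ✓
[-5, -4, -2] → max -2  < 7 ✓
[-4, -2, 8] → max 8
4 windows satisfy the condition.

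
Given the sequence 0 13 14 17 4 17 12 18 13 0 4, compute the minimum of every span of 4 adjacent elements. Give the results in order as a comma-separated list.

0, 4, 4, 4, 4, 12, 0, 0

[0, 13, 14, 17] → min 0
[13, 14, 17, 4] → min 4
[14, 17, 4, 17] → min 4
[17, 4, 17, 12] → min 4
[4, 17, 12, 18] → min 4
[17, 12, 18, 13] → min 12
[12, 18, 13, 0] → min 0
[18, 13, 0, 4] → min 0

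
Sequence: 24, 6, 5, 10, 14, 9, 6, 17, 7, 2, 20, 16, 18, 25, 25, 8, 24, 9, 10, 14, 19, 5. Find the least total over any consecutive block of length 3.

21

[24, 6, 5] → sum 35
[6, 5, 10] → sum 21
[5, 10, 14] → sum 29
[10, 14, 9] → sum 33
[14, 9, 6] → sum 29
[9, 6, 17] → sum 32
[6, 17, 7] → sum 30
[17, 7, 2] → sum 26
[7, 2, 20] → sum 29
[2, 20, 16] → sum 38
[20, 16, 18] → sum 54
[16, 18, 25] → sum 59
[18, 25, 25] → sum 68
[25, 25, 8] → sum 58
[25, 8, 24] → sum 57
[8, 24, 9] → sum 41
[24, 9, 10] → sum 43
[9, 10, 14] → sum 33
[10, 14, 19] → sum 43
[14, 19, 5] → sum 38
Least of these is 21.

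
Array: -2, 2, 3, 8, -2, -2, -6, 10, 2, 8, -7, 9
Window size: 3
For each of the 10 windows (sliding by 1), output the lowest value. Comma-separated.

-2 2 3 → min -2
2 3 8 → min 2
3 8 -2 → min -2
8 -2 -2 → min -2
-2 -2 -6 → min -6
-2 -6 10 → min -6
-6 10 2 → min -6
10 2 8 → min 2
2 8 -7 → min -7
8 -7 9 → min -7

-2, 2, -2, -2, -6, -6, -6, 2, -7, -7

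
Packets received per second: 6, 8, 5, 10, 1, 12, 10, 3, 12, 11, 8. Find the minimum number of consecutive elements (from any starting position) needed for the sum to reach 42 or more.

5

add 6: running sum 6 < 42
add 8: running sum 14 < 42
add 5: running sum 19 < 42
add 10: running sum 29 < 42
add 1: running sum 30 < 42
add 12: shortest ending here [6, 8, 5, 10, 1, 12] sum 42, len 6
add 10: shortest ending here [8, 5, 10, 1, 12, 10] sum 46, len 6
add 3: shortest ending here [8, 5, 10, 1, 12, 10, 3] sum 49, len 7
add 12: shortest ending here [10, 1, 12, 10, 3, 12] sum 48, len 6
add 11: shortest ending here [12, 10, 3, 12, 11] sum 48, len 5
add 8: shortest ending here [10, 3, 12, 11, 8] sum 44, len 5
Shortest qualifying length: 5.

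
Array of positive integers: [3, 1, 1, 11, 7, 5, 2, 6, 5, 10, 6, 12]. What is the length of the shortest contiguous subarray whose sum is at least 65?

10

add 3: running sum 3 < 65
add 1: running sum 4 < 65
add 1: running sum 5 < 65
add 11: running sum 16 < 65
add 7: running sum 23 < 65
add 5: running sum 28 < 65
add 2: running sum 30 < 65
add 6: running sum 36 < 65
add 5: running sum 41 < 65
add 10: running sum 51 < 65
add 6: running sum 57 < 65
end 11: [1, 11, 7, 5, 2, 6, 5, 10, 6, 12] sum 65, len 10
Shortest qualifying length: 10.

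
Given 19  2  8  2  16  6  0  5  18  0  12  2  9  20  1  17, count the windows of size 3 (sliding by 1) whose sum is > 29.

4

[19, 2, 8] → sum 29
[2, 8, 2] → sum 12
[8, 2, 16] → sum 26
[2, 16, 6] → sum 24
[16, 6, 0] → sum 22
[6, 0, 5] → sum 11
[0, 5, 18] → sum 23
[5, 18, 0] → sum 23
[18, 0, 12] → sum 30  > 29 ✓
[0, 12, 2] → sum 14
[12, 2, 9] → sum 23
[2, 9, 20] → sum 31  > 29 ✓
[9, 20, 1] → sum 30  > 29 ✓
[20, 1, 17] → sum 38  > 29 ✓
4 windows satisfy the condition.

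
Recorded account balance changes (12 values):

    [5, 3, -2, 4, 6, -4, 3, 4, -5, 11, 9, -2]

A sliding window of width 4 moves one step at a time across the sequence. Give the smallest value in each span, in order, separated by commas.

5 3 -2 4 → min -2
3 -2 4 6 → min -2
-2 4 6 -4 → min -4
4 6 -4 3 → min -4
6 -4 3 4 → min -4
-4 3 4 -5 → min -5
3 4 -5 11 → min -5
4 -5 11 9 → min -5
-5 11 9 -2 → min -5

-2, -2, -4, -4, -4, -5, -5, -5, -5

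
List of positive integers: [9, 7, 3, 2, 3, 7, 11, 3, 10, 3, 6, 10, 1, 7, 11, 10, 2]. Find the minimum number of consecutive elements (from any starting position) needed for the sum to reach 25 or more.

3

Extend right; whenever the sum reaches 25, record the length and shrink from the left:
add 9: running sum 9 < 25
add 7: running sum 16 < 25
add 3: running sum 19 < 25
add 2: running sum 21 < 25
add 3: running sum 24 < 25
end 5: [9, 7, 3, 2, 3, 7] sum 31, len 6
end 6: [3, 2, 3, 7, 11] sum 26, len 5
end 7: [2, 3, 7, 11, 3] sum 26, len 5
end 8: [7, 11, 3, 10] sum 31, len 4
end 9: [11, 3, 10, 3] sum 27, len 4
end 10: [11, 3, 10, 3, 6] sum 33, len 5
end 11: [10, 3, 6, 10] sum 29, len 4
end 12: [10, 3, 6, 10, 1] sum 30, len 5
end 13: [3, 6, 10, 1, 7] sum 27, len 5
end 14: [10, 1, 7, 11] sum 29, len 4
end 15: [7, 11, 10] sum 28, len 3
end 16: [7, 11, 10, 2] sum 30, len 4
Shortest qualifying length: 3.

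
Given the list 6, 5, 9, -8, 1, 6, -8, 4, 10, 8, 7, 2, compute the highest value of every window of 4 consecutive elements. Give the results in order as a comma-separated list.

6 5 9 -8 → max 9
5 9 -8 1 → max 9
9 -8 1 6 → max 9
-8 1 6 -8 → max 6
1 6 -8 4 → max 6
6 -8 4 10 → max 10
-8 4 10 8 → max 10
4 10 8 7 → max 10
10 8 7 2 → max 10

9, 9, 9, 6, 6, 10, 10, 10, 10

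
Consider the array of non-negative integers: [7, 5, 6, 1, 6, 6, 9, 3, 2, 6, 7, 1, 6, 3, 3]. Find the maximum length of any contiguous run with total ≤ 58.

12

add 7: [7] sum 7, len 1
add 5: [7, 5] sum 12, len 2
add 6: [7, 5, 6] sum 18, len 3
add 1: [7, 5, 6, 1] sum 19, len 4
add 6: [7, 5, 6, 1, 6] sum 25, len 5
add 6: [7, 5, 6, 1, 6, 6] sum 31, len 6
add 9: [7, 5, 6, 1, 6, 6, 9] sum 40, len 7
add 3: [7, 5, 6, 1, 6, 6, 9, 3] sum 43, len 8
add 2: [7, 5, 6, 1, 6, 6, 9, 3, 2] sum 45, len 9
add 6: [7, 5, 6, 1, 6, 6, 9, 3, 2, 6] sum 51, len 10
add 7: [7, 5, 6, 1, 6, 6, 9, 3, 2, 6, 7] sum 58, len 11
add 1: [5, 6, 1, 6, 6, 9, 3, 2, 6, 7, 1] sum 52, len 11
add 6: [5, 6, 1, 6, 6, 9, 3, 2, 6, 7, 1, 6] sum 58, len 12
add 3: [6, 1, 6, 6, 9, 3, 2, 6, 7, 1, 6, 3] sum 56, len 12
add 3: [1, 6, 6, 9, 3, 2, 6, 7, 1, 6, 3, 3] sum 53, len 12
Longest length seen: 12.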